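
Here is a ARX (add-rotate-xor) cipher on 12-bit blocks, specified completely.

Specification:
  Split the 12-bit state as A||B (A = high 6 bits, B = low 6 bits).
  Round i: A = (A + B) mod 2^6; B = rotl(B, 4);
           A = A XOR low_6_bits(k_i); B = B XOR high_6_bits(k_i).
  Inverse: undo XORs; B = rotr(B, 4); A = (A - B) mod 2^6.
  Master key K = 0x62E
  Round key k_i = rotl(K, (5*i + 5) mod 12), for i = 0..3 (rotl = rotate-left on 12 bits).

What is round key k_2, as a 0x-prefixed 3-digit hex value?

K = 0x62E
k_0 = rotl(K, (5*0+5) mod 12) = rotl(K, 5) = 0x5CC
k_1 = rotl(K, (5*1+5) mod 12) = rotl(K, 10) = 0x98B
k_2 = rotl(K, (5*2+5) mod 12) = rotl(K, 3) = 0x173

0x173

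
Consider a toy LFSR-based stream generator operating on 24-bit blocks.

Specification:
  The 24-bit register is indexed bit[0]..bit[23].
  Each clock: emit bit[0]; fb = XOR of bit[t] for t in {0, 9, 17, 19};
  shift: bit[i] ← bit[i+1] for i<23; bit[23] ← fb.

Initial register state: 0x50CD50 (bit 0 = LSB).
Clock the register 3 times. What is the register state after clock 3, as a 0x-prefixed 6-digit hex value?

0x8A19AA

reg_0 = 0x50CD50
clock 1: out=0, reg = 0x2866A8
clock 2: out=0, reg = 0x143354
clock 3: out=0, reg = 0x8A19AA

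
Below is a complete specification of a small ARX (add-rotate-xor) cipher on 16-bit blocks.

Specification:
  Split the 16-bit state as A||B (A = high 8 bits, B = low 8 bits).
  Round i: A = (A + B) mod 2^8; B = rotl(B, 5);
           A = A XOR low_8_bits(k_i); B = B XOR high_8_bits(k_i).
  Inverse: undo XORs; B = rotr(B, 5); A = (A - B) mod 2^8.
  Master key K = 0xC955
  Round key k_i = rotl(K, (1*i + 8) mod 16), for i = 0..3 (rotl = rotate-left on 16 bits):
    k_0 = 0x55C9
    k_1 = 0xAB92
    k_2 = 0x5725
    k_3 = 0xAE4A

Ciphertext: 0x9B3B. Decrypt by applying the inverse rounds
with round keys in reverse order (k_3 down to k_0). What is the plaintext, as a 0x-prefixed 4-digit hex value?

s_0 = ciphertext = 0x9B3B
s_1 = InvRound(s_0, k_3) = 0x25AC
s_2 = InvRound(s_1, k_2) = 0x21DF
s_3 = InvRound(s_2, k_1) = 0x10A3
s_4 = InvRound(s_3, k_0) = 0x22B7

0x22B7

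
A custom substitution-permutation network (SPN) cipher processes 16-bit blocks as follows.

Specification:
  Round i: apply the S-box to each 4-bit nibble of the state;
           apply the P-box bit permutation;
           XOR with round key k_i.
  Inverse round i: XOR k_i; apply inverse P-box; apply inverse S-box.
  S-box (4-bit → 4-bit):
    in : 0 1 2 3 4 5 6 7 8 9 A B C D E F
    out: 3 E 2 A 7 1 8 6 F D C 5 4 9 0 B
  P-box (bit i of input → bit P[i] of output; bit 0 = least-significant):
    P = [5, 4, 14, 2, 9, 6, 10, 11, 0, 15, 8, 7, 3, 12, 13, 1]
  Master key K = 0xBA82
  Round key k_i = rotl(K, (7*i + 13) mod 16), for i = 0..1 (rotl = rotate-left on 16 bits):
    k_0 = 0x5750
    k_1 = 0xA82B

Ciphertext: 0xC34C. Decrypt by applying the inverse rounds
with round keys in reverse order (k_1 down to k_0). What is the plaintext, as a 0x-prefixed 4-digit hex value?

s_0 = ciphertext = 0xC34C
s_1 = InvRound(s_0, k_1) = 0xABF9
s_2 = InvRound(s_1, k_0) = 0x4FAB

0x4FAB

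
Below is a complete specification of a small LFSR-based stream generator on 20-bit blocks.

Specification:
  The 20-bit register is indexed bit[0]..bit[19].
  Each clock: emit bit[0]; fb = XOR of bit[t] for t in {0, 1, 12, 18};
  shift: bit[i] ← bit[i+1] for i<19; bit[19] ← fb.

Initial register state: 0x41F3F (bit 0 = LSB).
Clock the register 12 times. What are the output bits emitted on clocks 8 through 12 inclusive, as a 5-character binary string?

reg_0 = 0x41F3F
clock 1: out=1, reg = 0x20F9F
clock 2: out=1, reg = 0x107CF
clock 3: out=1, reg = 0x083E7
clock 4: out=1, reg = 0x041F3
clock 5: out=1, reg = 0x020F9
clock 6: out=1, reg = 0x8107C
clock 7: out=0, reg = 0xC083E
clock 8: out=0, reg = 0x6041F
clock 9: out=1, reg = 0xB020F
clock 10: out=1, reg = 0x58107
clock 11: out=1, reg = 0xAC083
clock 12: out=1, reg = 0x56041

01111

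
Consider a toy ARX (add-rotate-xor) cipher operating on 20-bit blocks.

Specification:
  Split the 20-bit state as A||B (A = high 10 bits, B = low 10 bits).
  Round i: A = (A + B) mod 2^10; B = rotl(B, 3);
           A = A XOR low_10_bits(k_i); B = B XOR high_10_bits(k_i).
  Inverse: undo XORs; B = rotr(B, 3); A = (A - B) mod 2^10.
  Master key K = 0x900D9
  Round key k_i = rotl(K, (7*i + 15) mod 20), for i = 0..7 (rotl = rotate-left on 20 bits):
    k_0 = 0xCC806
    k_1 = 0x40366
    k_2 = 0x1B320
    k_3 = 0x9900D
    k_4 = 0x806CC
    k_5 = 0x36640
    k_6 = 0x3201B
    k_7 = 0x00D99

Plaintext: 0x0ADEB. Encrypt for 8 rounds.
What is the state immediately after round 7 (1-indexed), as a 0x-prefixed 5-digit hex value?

s_0 = plaintext = 0x0ADEB
s_1 = Round(s_0, k_0) = 0x84069
s_2 = Round(s_1, k_1) = 0x47E48
s_3 = Round(s_2, k_2) = 0x11E28
s_4 = Round(s_3, k_3) = 0x98B20
s_5 = Round(s_4, k_4) = 0xD3B07
s_6 = Round(s_5, k_5) = 0x054E7
s_7 = Round(s_6, k_6) = 0x39FF1
s_8 = Round(s_7, k_7) = 0x5078C

0x39FF1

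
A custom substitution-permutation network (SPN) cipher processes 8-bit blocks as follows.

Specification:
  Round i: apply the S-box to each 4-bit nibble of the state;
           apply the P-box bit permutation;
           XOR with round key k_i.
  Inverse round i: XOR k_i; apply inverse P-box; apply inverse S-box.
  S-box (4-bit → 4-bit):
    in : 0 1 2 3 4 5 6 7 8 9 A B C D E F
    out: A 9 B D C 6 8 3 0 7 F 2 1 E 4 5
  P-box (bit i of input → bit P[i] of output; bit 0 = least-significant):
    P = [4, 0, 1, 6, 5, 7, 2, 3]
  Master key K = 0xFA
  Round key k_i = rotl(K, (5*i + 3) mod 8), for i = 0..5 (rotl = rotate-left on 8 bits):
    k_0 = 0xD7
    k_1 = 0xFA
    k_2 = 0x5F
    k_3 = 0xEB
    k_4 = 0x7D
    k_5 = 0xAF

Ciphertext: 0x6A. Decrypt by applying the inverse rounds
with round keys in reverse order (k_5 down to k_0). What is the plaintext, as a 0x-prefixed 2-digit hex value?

s_0 = ciphertext = 0x6A
s_1 = InvRound(s_0, k_5) = 0x50
s_2 = InvRound(s_1, k_4) = 0x3B
s_3 = InvRound(s_2, k_3) = 0xB1
s_4 = InvRound(s_3, k_2) = 0xA4
s_5 = InvRound(s_4, k_1) = 0x43
s_6 = InvRound(s_5, k_0) = 0x5C

0x5C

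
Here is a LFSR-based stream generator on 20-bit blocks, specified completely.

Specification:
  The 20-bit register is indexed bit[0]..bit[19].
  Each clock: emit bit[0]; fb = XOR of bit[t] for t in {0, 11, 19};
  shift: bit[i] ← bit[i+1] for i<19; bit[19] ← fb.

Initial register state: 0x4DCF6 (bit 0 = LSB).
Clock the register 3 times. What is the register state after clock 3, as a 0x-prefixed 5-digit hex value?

reg_0 = 0x4DCF6
clock 1: out=0, reg = 0xA6E7B
clock 2: out=1, reg = 0xD373D
clock 3: out=1, reg = 0x69B9E

0x69B9E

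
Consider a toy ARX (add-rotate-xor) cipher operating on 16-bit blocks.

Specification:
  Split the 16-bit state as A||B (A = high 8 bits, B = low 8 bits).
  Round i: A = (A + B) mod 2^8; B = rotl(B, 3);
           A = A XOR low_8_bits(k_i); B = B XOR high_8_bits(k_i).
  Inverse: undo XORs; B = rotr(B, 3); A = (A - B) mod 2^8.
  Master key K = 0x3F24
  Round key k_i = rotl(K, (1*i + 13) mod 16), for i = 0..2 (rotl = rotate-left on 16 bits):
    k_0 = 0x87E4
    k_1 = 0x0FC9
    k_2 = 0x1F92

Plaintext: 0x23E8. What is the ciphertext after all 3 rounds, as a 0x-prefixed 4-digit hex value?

0xFD57

s_0 = plaintext = 0x23E8
s_1 = Round(s_0, k_0) = 0xEFC0
s_2 = Round(s_1, k_1) = 0x6609
s_3 = Round(s_2, k_2) = 0xFD57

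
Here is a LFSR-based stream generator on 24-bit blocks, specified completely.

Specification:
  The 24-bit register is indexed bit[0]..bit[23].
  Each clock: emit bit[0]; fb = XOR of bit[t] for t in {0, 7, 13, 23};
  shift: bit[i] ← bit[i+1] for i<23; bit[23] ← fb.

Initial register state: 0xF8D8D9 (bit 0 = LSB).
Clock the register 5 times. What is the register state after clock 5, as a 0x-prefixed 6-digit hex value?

reg_0 = 0xF8D8D9
clock 1: out=1, reg = 0xFC6C6C
clock 2: out=0, reg = 0x7E3636
clock 3: out=0, reg = 0xBF1B1B
clock 4: out=1, reg = 0x5F8D8D
clock 5: out=1, reg = 0x2FC6C6

0x2FC6C6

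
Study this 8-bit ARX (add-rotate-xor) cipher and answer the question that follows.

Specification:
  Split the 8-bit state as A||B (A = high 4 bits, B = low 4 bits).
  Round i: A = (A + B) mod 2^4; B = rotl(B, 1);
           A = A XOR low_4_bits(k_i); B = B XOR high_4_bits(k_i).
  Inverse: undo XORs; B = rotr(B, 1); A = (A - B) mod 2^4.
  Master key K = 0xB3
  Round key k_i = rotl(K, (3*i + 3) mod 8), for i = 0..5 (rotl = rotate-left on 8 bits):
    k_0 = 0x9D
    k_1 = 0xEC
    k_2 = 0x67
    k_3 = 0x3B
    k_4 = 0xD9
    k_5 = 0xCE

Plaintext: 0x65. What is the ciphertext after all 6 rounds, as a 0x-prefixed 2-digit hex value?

s_0 = plaintext = 0x65
s_1 = Round(s_0, k_0) = 0x63
s_2 = Round(s_1, k_1) = 0x58
s_3 = Round(s_2, k_2) = 0xA7
s_4 = Round(s_3, k_3) = 0xAD
s_5 = Round(s_4, k_4) = 0xE6
s_6 = Round(s_5, k_5) = 0xA0

0xA0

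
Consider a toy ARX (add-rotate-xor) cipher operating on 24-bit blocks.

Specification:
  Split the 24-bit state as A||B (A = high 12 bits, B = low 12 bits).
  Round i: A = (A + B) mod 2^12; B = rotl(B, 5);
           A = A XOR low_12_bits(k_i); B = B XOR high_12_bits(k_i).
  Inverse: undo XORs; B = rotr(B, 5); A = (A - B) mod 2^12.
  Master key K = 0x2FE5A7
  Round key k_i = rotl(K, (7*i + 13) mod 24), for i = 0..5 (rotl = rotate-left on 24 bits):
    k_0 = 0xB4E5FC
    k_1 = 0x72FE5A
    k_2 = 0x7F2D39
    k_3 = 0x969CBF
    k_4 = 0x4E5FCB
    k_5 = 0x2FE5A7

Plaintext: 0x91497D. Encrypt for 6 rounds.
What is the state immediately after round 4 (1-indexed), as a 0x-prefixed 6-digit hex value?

0x7BCD0F

s_0 = plaintext = 0x91497D
s_1 = Round(s_0, k_0) = 0x76D4FC
s_2 = Round(s_1, k_1) = 0x2338A6
s_3 = Round(s_2, k_2) = 0x7E0323
s_4 = Round(s_3, k_3) = 0x7BCD0F
s_5 = Round(s_4, k_4) = 0xB0051F
s_6 = Round(s_5, k_5) = 0x5B8114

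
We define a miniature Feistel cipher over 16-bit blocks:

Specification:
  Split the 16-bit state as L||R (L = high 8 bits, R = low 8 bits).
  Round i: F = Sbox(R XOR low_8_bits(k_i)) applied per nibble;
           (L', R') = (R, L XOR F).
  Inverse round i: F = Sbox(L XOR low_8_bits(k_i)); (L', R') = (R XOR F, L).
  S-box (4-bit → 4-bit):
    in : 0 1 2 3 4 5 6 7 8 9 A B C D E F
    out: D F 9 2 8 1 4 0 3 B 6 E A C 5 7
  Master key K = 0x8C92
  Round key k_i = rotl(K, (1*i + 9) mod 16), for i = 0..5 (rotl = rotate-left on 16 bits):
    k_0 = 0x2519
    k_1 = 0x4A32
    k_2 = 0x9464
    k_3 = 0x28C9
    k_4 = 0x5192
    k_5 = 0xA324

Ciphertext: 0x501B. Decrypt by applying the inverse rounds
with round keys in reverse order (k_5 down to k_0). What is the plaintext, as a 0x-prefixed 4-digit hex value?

0x4610

s_0 = ciphertext = 0x501B
s_1 = InvRound(s_0, k_5) = 0x1350
s_2 = InvRound(s_1, k_4) = 0x6F13
s_3 = InvRound(s_2, k_3) = 0x776F
s_4 = InvRound(s_3, k_2) = 0x9D77
s_5 = InvRound(s_4, k_1) = 0x109D
s_6 = InvRound(s_5, k_0) = 0x4610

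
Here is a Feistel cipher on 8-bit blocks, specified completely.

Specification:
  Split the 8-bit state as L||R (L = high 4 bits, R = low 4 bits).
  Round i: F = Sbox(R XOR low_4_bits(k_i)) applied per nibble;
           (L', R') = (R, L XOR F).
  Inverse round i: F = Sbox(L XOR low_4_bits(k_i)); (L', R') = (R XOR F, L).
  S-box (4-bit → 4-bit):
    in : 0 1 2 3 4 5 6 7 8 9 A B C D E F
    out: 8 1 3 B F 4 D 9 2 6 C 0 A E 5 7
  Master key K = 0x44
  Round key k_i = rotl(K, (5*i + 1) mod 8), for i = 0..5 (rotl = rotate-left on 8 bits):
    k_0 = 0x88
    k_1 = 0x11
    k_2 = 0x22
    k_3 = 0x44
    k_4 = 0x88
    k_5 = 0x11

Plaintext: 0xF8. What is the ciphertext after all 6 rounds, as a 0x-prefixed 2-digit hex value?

s_0 = plaintext = 0xF8
s_1 = Round(s_0, k_0) = 0x87
s_2 = Round(s_1, k_1) = 0x75
s_3 = Round(s_2, k_2) = 0x5E
s_4 = Round(s_3, k_3) = 0xE9
s_5 = Round(s_4, k_4) = 0x9F
s_6 = Round(s_5, k_5) = 0xFC

0xFC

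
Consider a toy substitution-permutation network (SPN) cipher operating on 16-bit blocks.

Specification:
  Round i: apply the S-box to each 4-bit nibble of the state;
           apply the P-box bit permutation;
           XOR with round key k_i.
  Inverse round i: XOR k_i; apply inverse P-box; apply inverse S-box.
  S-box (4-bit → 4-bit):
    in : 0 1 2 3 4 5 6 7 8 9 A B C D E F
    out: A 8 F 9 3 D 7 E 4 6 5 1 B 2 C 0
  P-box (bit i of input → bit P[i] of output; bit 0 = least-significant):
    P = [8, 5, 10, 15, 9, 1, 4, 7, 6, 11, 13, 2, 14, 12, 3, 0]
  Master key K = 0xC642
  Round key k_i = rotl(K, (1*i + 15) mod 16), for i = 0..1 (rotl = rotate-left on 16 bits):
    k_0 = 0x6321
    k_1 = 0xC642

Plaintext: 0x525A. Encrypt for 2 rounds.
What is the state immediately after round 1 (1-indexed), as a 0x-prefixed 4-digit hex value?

s_0 = plaintext = 0x525A
s_1 = Round(s_0, k_0) = 0x0CFC
s_2 = Round(s_1, k_1) = 0x5F27

0x0CFC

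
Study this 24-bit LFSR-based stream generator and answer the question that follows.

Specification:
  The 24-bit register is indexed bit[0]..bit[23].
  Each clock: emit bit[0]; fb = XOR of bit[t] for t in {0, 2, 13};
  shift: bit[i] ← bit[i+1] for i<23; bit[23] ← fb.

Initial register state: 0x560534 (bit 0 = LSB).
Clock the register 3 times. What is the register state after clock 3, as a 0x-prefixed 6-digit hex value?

reg_0 = 0x560534
clock 1: out=0, reg = 0xAB029A
clock 2: out=0, reg = 0x55814D
clock 3: out=1, reg = 0x2AC0A6

0x2AC0A6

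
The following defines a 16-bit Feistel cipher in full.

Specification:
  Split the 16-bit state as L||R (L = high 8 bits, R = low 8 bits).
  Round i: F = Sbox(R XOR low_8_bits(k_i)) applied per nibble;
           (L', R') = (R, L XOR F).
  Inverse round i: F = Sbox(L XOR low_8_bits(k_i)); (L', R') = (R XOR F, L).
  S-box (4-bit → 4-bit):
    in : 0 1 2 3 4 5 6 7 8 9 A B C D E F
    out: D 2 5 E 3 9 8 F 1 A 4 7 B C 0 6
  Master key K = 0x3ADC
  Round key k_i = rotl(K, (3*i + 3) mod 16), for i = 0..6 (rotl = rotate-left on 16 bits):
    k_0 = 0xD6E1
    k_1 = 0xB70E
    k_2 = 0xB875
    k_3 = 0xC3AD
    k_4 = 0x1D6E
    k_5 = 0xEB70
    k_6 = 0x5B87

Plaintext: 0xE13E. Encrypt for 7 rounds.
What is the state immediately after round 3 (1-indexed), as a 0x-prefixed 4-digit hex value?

s_0 = plaintext = 0xE13E
s_1 = Round(s_0, k_0) = 0x3E27
s_2 = Round(s_1, k_1) = 0x2764
s_3 = Round(s_2, k_2) = 0x6405
s_4 = Round(s_3, k_3) = 0x0525
s_5 = Round(s_4, k_4) = 0x2532
s_6 = Round(s_5, k_5) = 0x3210
s_7 = Round(s_6, k_6) = 0x109D

0x6405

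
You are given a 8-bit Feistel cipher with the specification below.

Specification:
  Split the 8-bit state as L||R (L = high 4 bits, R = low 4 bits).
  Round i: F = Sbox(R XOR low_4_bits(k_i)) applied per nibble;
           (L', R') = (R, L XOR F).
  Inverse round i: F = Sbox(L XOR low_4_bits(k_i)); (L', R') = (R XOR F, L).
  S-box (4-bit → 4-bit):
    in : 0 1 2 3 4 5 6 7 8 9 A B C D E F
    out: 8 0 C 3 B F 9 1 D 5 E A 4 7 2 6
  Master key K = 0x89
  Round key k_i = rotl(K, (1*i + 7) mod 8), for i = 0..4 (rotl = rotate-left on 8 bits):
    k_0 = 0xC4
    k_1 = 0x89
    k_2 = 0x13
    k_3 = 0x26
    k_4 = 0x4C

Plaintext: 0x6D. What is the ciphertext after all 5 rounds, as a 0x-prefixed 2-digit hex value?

0x46

s_0 = plaintext = 0x6D
s_1 = Round(s_0, k_0) = 0xD3
s_2 = Round(s_1, k_1) = 0x33
s_3 = Round(s_2, k_2) = 0x3B
s_4 = Round(s_3, k_3) = 0xB4
s_5 = Round(s_4, k_4) = 0x46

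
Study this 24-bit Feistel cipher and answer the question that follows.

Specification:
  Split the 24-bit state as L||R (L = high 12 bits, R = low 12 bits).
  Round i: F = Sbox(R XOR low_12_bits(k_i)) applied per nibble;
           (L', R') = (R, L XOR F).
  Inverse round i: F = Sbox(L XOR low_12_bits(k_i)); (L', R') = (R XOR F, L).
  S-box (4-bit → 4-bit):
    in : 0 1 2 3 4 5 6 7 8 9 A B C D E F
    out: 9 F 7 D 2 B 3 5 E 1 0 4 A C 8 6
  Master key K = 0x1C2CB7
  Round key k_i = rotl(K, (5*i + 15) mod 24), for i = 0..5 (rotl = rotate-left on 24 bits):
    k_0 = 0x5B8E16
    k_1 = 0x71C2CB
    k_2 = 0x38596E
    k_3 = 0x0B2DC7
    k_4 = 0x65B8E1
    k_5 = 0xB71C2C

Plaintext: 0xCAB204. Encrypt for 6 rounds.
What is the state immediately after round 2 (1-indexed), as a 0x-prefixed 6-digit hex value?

s_0 = plaintext = 0xCAB204
s_1 = Round(s_0, k_0) = 0x20465C
s_2 = Round(s_1, k_1) = 0x65C011
s_3 = Round(s_2, k_2) = 0x01170A
s_4 = Round(s_3, k_3) = 0x70A0BD
s_5 = Round(s_4, k_4) = 0x0BD9B0
s_6 = Round(s_5, k_5) = 0x9B0BA7

0x65C011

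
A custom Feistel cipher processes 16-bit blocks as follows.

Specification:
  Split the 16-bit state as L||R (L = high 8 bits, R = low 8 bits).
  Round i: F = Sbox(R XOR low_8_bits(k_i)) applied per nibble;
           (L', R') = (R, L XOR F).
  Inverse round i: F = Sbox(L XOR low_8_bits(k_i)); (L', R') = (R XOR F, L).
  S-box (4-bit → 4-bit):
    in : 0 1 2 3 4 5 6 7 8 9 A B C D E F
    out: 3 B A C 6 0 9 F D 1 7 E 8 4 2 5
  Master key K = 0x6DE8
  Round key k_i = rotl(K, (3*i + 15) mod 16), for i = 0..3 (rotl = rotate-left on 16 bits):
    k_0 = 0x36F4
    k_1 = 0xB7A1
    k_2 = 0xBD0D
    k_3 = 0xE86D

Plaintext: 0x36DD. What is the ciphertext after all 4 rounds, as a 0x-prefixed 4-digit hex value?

s_0 = plaintext = 0x36DD
s_1 = Round(s_0, k_0) = 0xDD97
s_2 = Round(s_1, k_1) = 0x9714
s_3 = Round(s_2, k_2) = 0x1426
s_4 = Round(s_3, k_3) = 0x267A

0x267A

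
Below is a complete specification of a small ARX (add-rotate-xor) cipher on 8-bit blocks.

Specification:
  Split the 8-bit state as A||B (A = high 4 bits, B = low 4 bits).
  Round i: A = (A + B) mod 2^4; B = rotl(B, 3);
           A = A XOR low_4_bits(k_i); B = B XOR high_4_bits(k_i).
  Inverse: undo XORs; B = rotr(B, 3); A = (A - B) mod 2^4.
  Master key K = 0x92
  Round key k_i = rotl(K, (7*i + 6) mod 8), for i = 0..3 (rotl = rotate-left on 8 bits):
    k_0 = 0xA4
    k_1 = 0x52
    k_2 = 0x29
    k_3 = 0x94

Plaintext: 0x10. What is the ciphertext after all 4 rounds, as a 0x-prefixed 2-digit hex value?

0x28

s_0 = plaintext = 0x10
s_1 = Round(s_0, k_0) = 0x5A
s_2 = Round(s_1, k_1) = 0xD0
s_3 = Round(s_2, k_2) = 0x42
s_4 = Round(s_3, k_3) = 0x28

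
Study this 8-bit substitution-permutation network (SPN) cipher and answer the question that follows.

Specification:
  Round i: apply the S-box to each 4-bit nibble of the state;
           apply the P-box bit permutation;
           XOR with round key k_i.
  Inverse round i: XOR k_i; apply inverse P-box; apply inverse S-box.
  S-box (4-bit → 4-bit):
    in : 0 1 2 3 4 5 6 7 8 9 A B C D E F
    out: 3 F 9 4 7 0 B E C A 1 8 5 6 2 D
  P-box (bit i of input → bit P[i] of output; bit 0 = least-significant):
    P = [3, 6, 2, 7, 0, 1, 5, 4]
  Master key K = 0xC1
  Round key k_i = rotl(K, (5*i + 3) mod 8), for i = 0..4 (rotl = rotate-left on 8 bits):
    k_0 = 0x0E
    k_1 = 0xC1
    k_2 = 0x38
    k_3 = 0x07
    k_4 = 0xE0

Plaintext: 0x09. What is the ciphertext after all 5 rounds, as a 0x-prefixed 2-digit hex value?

0xC0

s_0 = plaintext = 0x09
s_1 = Round(s_0, k_0) = 0xCD
s_2 = Round(s_1, k_1) = 0xA4
s_3 = Round(s_2, k_2) = 0x75
s_4 = Round(s_3, k_3) = 0x35
s_5 = Round(s_4, k_4) = 0xC0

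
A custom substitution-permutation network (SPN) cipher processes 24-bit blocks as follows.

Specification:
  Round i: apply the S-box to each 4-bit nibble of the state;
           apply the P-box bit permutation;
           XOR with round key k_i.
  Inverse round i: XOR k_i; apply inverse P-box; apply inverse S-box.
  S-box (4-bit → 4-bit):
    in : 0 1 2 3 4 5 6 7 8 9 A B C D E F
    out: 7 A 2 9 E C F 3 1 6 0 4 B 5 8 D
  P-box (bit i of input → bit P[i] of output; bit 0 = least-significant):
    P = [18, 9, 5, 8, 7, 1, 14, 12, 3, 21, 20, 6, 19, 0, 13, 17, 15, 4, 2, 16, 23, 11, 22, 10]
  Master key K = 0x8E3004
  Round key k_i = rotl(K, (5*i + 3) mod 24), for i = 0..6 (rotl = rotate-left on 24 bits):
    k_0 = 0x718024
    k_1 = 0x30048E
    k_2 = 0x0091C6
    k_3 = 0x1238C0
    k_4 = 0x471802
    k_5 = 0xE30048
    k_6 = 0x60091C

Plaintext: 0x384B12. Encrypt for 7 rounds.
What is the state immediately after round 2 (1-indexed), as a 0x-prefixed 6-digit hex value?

0x0F82C4

s_0 = plaintext = 0x384B12
s_1 = Round(s_0, k_0) = 0xE33627
s_2 = Round(s_1, k_1) = 0x0F82C4
s_3 = Round(s_2, k_2) = 0xE90A60
s_4 = Round(s_3, k_3) = 0x1E4E77
s_5 = Round(s_4, k_4) = 0x4036C1
s_6 = Round(s_5, k_5) = 0x999F96
s_7 = Round(s_6, k_6) = 0x346263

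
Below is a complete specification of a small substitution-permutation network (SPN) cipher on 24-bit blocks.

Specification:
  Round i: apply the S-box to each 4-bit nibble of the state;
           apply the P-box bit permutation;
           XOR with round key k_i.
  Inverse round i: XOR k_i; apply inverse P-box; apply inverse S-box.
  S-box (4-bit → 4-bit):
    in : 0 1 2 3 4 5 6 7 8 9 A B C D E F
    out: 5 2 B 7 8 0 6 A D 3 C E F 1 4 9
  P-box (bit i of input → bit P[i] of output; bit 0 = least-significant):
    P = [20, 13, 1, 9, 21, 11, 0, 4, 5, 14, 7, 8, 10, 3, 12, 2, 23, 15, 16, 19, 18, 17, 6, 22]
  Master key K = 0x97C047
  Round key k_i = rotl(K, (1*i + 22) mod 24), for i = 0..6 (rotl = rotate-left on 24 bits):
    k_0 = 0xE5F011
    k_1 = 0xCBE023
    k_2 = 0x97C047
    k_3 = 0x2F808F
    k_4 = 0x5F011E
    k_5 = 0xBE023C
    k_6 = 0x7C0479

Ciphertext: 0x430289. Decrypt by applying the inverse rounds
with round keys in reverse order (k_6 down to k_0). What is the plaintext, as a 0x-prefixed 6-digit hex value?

s_0 = ciphertext = 0x430289
s_1 = InvRound(s_0, k_6) = 0x3AD0FF
s_2 = InvRound(s_1, k_5) = 0x09E6EA
s_3 = InvRound(s_2, k_4) = 0xC1FC42
s_4 = InvRound(s_3, k_3) = 0xCFC631
s_5 = InvRound(s_4, k_2) = 0xA4FD48
s_6 = InvRound(s_5, k_1) = 0xCA3F3E
s_7 = InvRound(s_6, k_0) = 0x9B223A

0x9B223A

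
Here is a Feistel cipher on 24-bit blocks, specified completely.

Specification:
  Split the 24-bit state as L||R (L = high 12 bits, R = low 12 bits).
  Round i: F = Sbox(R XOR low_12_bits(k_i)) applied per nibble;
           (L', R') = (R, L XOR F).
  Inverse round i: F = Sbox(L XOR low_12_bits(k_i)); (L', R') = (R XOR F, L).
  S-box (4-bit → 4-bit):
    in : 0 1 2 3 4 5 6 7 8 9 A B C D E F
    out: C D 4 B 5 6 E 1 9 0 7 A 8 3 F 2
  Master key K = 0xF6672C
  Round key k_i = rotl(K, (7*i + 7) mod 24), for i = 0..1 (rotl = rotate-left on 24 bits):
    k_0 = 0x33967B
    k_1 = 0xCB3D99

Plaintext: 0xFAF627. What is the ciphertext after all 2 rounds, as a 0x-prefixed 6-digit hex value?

0x3C7948

s_0 = plaintext = 0xFAF627
s_1 = Round(s_0, k_0) = 0x6273C7
s_2 = Round(s_1, k_1) = 0x3C7948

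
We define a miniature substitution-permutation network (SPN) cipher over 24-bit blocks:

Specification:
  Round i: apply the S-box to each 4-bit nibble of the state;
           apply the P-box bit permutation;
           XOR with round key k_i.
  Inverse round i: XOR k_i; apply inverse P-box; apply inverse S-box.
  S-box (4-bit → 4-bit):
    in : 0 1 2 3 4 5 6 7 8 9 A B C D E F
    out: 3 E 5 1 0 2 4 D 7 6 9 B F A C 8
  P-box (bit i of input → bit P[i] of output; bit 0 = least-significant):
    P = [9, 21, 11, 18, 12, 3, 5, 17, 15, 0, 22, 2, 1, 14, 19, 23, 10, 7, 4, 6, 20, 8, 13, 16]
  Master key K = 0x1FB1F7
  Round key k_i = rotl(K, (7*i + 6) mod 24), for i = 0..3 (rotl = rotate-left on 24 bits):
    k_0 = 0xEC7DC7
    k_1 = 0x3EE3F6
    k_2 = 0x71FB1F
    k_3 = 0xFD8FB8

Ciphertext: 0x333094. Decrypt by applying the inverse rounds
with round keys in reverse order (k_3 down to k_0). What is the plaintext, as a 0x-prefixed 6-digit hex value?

s_0 = ciphertext = 0x333094
s_1 = InvRound(s_0, k_3) = 0x93E7C7
s_2 = InvRound(s_1, k_2) = 0x4CF6B9
s_3 = InvRound(s_2, k_1) = 0x0A31B5
s_4 = InvRound(s_3, k_0) = 0x47B6E1

0x47B6E1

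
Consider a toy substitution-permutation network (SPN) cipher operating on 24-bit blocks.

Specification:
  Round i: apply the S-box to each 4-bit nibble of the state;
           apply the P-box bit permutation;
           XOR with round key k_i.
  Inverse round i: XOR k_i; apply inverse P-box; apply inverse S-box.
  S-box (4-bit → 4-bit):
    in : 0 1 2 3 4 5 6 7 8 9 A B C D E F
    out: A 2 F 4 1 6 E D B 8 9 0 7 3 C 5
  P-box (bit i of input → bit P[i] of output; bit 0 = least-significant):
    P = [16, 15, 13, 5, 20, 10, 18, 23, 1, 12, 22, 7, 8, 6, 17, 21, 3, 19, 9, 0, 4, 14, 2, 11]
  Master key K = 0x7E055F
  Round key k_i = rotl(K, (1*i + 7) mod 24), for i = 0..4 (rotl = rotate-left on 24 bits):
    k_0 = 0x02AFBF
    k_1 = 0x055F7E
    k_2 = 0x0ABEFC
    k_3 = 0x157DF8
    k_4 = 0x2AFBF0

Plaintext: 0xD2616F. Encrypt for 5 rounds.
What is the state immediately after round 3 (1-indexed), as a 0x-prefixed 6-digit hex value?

0xD8434D

s_0 = plaintext = 0xD2616F
s_1 = Round(s_0, k_0) = 0xADD9E6
s_2 = Round(s_1, k_1) = 0x89F686
s_3 = Round(s_2, k_2) = 0xD8434D
s_4 = Round(s_3, k_3) = 0x4CBCE1
s_5 = Round(s_4, k_4) = 0xE669EA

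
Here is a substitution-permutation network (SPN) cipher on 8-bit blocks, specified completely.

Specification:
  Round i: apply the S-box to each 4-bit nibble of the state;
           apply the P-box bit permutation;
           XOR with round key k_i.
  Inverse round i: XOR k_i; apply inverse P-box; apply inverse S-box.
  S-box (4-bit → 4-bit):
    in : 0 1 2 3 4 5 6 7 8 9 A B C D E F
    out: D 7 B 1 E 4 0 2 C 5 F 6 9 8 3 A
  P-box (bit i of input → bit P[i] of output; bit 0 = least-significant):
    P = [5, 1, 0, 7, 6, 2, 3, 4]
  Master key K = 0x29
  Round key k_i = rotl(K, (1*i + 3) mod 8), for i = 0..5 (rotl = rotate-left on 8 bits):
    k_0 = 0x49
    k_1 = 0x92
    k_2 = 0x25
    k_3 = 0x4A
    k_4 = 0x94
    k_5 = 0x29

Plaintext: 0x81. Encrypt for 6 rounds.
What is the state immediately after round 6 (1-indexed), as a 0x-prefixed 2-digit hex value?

s_0 = plaintext = 0x81
s_1 = Round(s_0, k_0) = 0x72
s_2 = Round(s_1, k_1) = 0x34
s_3 = Round(s_2, k_2) = 0xE6
s_4 = Round(s_3, k_3) = 0x0E
s_5 = Round(s_4, k_4) = 0xEE
s_6 = Round(s_5, k_5) = 0x4F

0x4F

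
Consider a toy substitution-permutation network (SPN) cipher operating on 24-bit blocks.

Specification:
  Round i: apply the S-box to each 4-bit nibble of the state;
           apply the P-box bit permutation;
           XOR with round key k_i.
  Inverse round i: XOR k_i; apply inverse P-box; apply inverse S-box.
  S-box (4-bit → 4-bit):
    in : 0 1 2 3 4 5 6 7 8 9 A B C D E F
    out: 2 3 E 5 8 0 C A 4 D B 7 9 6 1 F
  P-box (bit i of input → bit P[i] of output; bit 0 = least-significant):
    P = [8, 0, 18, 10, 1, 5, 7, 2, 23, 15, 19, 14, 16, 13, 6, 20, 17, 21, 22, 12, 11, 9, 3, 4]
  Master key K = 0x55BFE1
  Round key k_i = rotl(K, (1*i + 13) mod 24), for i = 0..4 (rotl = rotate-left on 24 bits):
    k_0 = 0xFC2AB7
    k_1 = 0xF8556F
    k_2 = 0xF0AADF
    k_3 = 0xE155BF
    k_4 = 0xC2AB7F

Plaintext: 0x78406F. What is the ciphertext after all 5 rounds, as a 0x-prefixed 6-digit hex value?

s_0 = plaintext = 0x78406F
s_1 = Round(s_0, k_0) = 0xA8AD22
s_2 = Round(s_1, k_1) = 0xA5FBDA
s_3 = Round(s_2, k_2) = 0x69052E
s_4 = Round(s_3, k_3) = 0xA36403
s_5 = Round(s_4, k_4) = 0x94E00F

0x94E00F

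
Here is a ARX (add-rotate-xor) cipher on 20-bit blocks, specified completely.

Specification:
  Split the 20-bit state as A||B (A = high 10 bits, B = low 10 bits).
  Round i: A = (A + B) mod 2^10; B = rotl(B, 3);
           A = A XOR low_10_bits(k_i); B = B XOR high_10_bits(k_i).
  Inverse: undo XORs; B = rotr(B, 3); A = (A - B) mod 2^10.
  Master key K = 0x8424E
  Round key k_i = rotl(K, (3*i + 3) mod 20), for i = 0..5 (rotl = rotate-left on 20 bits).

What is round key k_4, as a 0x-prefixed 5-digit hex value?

0x74212

K = 0x8424E
k_0 = rotl(K, (3*0+3) mod 20) = rotl(K, 3) = 0x21274
k_1 = rotl(K, (3*1+3) mod 20) = rotl(K, 6) = 0x093A1
k_2 = rotl(K, (3*2+3) mod 20) = rotl(K, 9) = 0x49D08
k_3 = rotl(K, (3*3+3) mod 20) = rotl(K, 12) = 0x4E842
k_4 = rotl(K, (3*4+3) mod 20) = rotl(K, 15) = 0x74212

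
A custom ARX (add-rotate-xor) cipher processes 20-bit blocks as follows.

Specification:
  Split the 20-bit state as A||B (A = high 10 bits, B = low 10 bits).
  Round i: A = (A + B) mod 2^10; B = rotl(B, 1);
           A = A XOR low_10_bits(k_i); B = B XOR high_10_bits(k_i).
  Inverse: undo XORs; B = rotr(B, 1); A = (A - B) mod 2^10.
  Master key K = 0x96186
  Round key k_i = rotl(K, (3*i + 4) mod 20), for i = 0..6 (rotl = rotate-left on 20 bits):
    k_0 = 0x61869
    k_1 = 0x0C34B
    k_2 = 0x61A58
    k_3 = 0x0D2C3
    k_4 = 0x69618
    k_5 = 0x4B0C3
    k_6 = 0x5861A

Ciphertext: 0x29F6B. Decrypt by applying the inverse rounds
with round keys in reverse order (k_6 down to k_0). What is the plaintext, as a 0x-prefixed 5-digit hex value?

0x45CC1

s_0 = ciphertext = 0x29F6B
s_1 = InvRound(s_0, k_6) = 0x6E105
s_2 = InvRound(s_1, k_5) = 0xD9E14
s_3 = InvRound(s_2, k_4) = 0x69FD8
s_4 = InvRound(s_3, k_3) = 0x5B9F6
s_5 = InvRound(s_4, k_2) = 0xBF838
s_6 = InvRound(s_5, k_1) = 0x6C404
s_7 = InvRound(s_6, k_0) = 0x45CC1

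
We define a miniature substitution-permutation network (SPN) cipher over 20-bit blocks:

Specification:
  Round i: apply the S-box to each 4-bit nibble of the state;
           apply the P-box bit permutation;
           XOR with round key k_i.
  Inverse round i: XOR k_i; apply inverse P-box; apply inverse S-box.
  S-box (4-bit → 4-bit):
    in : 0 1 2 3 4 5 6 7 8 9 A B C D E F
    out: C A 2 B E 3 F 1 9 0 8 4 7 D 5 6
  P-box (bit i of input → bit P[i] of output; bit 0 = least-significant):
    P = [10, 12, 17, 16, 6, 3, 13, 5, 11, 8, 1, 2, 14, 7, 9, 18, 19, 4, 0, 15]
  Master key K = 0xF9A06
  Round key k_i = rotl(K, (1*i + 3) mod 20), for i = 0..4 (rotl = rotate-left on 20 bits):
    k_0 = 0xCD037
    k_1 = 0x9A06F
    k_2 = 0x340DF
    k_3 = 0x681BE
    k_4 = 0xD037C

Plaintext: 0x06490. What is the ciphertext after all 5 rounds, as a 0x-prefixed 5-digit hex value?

s_0 = plaintext = 0x06490
s_1 = Round(s_0, k_0) = 0xB13B0
s_2 = Round(s_1, k_1) = 0xE89EA
s_3 = Round(s_2, k_2) = 0xE209E
s_4 = Round(s_3, k_3) = 0xC8539
s_5 = Round(s_4, k_4) = 0x14A05

0x14A05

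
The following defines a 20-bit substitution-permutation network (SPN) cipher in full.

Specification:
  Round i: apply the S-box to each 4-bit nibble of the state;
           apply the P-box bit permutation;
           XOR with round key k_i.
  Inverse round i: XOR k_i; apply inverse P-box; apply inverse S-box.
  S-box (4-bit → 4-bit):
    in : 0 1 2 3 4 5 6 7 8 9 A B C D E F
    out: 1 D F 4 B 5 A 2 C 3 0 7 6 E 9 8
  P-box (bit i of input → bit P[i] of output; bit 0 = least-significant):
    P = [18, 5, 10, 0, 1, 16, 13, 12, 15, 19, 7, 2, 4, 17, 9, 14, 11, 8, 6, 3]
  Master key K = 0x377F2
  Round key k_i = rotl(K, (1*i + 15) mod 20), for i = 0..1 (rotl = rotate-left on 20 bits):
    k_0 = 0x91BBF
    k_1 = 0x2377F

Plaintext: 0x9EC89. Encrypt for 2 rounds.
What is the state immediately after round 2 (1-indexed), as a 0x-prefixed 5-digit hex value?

s_0 = plaintext = 0x9EC89
s_1 = Round(s_0, k_0) = 0x5620F
s_2 = Round(s_1, k_1) = 0x8FFB8

0x8FFB8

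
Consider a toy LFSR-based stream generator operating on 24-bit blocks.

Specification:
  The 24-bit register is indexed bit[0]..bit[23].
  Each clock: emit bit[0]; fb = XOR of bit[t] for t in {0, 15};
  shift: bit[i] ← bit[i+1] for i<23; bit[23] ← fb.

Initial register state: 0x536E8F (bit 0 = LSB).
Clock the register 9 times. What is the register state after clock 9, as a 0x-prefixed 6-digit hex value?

reg_0 = 0x536E8F
clock 1: out=1, reg = 0xA9B747
clock 2: out=1, reg = 0x54DBA3
clock 3: out=1, reg = 0x2A6DD1
clock 4: out=1, reg = 0x9536E8
clock 5: out=0, reg = 0x4A9B74
clock 6: out=0, reg = 0xA54DBA
clock 7: out=0, reg = 0x52A6DD
clock 8: out=1, reg = 0x29536E
clock 9: out=0, reg = 0x14A9B7

0x14A9B7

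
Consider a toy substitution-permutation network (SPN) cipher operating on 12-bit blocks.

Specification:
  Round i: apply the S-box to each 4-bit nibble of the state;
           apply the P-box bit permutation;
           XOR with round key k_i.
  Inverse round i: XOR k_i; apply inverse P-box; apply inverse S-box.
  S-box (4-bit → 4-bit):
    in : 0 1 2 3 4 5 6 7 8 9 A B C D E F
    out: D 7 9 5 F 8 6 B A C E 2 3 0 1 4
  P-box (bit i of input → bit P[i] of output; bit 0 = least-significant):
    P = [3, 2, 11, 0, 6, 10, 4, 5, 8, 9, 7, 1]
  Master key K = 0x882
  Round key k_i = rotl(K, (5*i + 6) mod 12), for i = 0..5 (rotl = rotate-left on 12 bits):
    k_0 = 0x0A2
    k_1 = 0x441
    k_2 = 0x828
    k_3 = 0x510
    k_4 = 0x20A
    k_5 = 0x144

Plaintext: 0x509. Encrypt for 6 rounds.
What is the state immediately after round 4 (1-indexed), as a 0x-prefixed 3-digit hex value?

0x537

s_0 = plaintext = 0x509
s_1 = Round(s_0, k_0) = 0x8D1
s_2 = Round(s_1, k_1) = 0xE4F
s_3 = Round(s_2, k_2) = 0x558
s_4 = Round(s_3, k_3) = 0x537
s_5 = Round(s_4, k_4) = 0x255
s_6 = Round(s_5, k_5) = 0x067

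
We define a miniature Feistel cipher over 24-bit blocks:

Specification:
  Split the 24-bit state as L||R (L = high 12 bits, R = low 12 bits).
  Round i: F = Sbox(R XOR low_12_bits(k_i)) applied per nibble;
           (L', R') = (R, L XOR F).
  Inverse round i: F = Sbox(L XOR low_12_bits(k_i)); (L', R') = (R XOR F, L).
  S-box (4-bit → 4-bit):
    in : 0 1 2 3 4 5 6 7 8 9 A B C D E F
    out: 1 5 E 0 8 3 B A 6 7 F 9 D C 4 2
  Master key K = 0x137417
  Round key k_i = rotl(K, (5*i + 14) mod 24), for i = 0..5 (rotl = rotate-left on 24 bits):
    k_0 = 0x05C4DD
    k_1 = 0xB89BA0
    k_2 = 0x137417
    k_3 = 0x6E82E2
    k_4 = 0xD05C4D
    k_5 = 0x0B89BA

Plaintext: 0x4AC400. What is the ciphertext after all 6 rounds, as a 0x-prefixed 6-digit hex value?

0x9423C0

s_0 = plaintext = 0x4AC400
s_1 = Round(s_0, k_0) = 0x400560
s_2 = Round(s_1, k_1) = 0x5600D1
s_3 = Round(s_2, k_2) = 0x0D1DBB
s_4 = Round(s_3, k_3) = 0xDBB2E6
s_5 = Round(s_4, k_4) = 0x2E6942
s_6 = Round(s_5, k_5) = 0x9423C0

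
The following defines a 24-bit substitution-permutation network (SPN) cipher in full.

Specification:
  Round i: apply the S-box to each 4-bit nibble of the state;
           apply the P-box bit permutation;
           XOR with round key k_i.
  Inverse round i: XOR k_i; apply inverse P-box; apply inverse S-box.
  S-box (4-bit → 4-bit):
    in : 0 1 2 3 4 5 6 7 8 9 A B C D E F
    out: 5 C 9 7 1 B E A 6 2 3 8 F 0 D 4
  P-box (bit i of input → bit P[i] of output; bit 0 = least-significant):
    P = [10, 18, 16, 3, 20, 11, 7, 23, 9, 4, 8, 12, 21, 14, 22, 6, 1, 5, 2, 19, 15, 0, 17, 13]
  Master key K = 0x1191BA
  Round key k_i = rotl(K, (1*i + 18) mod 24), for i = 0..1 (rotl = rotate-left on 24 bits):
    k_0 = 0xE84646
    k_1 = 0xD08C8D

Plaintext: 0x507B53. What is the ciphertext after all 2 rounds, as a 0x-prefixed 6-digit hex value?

s_0 = plaintext = 0x507B53
s_1 = Round(s_0, k_0) = 0x7DBA01
s_2 = Round(s_1, k_1) = 0xC1AE54

0xC1AE54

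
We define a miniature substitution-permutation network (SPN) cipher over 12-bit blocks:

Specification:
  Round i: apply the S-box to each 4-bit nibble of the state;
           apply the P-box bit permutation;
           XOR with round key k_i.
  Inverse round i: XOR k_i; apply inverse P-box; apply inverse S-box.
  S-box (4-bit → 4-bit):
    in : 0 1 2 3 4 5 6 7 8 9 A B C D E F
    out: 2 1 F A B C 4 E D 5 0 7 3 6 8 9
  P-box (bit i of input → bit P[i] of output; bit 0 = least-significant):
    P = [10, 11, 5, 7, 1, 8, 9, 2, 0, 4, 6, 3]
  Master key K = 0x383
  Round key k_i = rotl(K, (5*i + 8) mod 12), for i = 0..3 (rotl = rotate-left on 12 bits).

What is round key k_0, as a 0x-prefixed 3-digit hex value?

K = 0x383
k_0 = rotl(K, (5*0+8) mod 12) = rotl(K, 8) = 0x338

0x338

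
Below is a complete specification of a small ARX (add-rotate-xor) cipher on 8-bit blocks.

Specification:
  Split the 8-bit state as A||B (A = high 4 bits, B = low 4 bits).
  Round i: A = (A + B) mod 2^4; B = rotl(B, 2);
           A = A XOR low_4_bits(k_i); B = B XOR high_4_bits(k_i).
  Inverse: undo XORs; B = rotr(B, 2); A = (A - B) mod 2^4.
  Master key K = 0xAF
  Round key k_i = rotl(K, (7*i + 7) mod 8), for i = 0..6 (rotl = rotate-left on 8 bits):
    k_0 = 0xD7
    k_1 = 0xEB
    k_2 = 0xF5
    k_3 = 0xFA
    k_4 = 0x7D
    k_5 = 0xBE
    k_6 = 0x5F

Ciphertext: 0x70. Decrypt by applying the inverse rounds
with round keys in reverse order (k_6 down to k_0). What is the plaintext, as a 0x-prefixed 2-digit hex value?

0xCA

s_0 = ciphertext = 0x70
s_1 = InvRound(s_0, k_6) = 0x35
s_2 = InvRound(s_1, k_5) = 0x2B
s_3 = InvRound(s_2, k_4) = 0xC3
s_4 = InvRound(s_3, k_3) = 0x33
s_5 = InvRound(s_4, k_2) = 0x33
s_6 = InvRound(s_5, k_1) = 0x17
s_7 = InvRound(s_6, k_0) = 0xCA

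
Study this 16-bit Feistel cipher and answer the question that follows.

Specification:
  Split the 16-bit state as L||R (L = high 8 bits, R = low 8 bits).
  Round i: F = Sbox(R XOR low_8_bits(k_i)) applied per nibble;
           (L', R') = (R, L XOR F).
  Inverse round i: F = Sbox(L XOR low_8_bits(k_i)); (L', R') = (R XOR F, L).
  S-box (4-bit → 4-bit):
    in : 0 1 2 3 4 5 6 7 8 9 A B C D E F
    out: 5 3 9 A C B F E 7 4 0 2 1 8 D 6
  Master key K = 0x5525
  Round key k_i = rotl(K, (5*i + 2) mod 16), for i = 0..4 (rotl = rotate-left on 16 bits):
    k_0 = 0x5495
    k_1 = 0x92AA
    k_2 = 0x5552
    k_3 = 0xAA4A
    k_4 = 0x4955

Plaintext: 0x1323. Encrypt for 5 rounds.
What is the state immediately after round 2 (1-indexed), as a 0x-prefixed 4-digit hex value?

0x3C6C

s_0 = plaintext = 0x1323
s_1 = Round(s_0, k_0) = 0x233C
s_2 = Round(s_1, k_1) = 0x3C6C
s_3 = Round(s_2, k_2) = 0x6C91
s_4 = Round(s_3, k_3) = 0x91EE
s_5 = Round(s_4, k_4) = 0xEEB3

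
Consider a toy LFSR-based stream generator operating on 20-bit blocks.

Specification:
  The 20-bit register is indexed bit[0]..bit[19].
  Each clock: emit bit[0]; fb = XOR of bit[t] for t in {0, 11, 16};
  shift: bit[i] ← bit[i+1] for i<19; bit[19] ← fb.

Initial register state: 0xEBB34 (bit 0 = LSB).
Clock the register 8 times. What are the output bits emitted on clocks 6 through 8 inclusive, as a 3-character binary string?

reg_0 = 0xEBB34
clock 1: out=0, reg = 0xF5D9A
clock 2: out=0, reg = 0x7AECD
clock 3: out=1, reg = 0xBD766
clock 4: out=0, reg = 0xDEBB3
clock 5: out=1, reg = 0xEF5D9
clock 6: out=1, reg = 0xF7AEC
clock 7: out=0, reg = 0x7BD76
clock 8: out=0, reg = 0x3DEBB

100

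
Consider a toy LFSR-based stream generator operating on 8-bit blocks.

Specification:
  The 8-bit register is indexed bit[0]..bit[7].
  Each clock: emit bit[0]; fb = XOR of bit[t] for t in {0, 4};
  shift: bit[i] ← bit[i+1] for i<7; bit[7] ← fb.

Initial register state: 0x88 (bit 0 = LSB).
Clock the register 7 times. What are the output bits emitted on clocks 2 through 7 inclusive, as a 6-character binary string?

001000

reg_0 = 0x88
clock 1: out=0, reg = 0x44
clock 2: out=0, reg = 0x22
clock 3: out=0, reg = 0x11
clock 4: out=1, reg = 0x08
clock 5: out=0, reg = 0x04
clock 6: out=0, reg = 0x02
clock 7: out=0, reg = 0x01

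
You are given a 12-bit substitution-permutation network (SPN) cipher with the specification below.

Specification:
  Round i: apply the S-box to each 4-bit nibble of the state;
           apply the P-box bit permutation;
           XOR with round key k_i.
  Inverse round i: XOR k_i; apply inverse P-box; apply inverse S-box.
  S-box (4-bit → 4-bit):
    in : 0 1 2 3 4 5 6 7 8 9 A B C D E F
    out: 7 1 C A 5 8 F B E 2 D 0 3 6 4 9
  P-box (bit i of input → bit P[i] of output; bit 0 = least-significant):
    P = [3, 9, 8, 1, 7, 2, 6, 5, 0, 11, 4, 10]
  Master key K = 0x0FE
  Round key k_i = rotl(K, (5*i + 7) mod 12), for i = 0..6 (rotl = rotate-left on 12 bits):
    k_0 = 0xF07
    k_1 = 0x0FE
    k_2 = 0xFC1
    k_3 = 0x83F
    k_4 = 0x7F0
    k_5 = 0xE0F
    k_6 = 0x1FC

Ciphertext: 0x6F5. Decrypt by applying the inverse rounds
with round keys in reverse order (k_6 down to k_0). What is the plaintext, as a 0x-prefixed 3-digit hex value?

0xB8B

s_0 = ciphertext = 0x6F5
s_1 = InvRound(s_0, k_6) = 0xFB0
s_2 = InvRound(s_1, k_5) = 0x47A
s_3 = InvRound(s_2, k_4) = 0xB16
s_4 = InvRound(s_3, k_3) = 0x150
s_5 = InvRound(s_4, k_2) = 0x619
s_6 = InvRound(s_5, k_1) = 0xF63
s_7 = InvRound(s_6, k_0) = 0xB8B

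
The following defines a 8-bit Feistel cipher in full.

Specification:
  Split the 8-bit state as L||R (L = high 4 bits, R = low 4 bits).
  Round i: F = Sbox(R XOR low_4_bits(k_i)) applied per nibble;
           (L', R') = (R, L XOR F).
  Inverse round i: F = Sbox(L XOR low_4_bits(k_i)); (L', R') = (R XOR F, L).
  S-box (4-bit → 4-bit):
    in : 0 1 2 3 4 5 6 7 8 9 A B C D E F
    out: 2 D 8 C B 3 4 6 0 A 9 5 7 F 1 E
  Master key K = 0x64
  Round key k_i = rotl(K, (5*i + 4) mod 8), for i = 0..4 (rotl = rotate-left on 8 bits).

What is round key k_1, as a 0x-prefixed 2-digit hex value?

0xC8

K = 0x64
k_0 = rotl(K, (5*0+4) mod 8) = rotl(K, 4) = 0x46
k_1 = rotl(K, (5*1+4) mod 8) = rotl(K, 1) = 0xC8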